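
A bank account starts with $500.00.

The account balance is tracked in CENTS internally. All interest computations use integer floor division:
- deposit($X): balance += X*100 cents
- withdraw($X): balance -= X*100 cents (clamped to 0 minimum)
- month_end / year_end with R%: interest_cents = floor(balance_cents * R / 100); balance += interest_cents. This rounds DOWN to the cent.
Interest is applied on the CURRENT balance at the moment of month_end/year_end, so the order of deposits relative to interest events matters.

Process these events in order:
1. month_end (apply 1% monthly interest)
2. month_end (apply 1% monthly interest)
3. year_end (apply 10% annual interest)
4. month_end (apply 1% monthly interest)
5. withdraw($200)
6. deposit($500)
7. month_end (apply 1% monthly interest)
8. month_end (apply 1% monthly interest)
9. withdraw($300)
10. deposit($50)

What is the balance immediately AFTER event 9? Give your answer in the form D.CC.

Answer: 584.07

Derivation:
After 1 (month_end (apply 1% monthly interest)): balance=$505.00 total_interest=$5.00
After 2 (month_end (apply 1% monthly interest)): balance=$510.05 total_interest=$10.05
After 3 (year_end (apply 10% annual interest)): balance=$561.05 total_interest=$61.05
After 4 (month_end (apply 1% monthly interest)): balance=$566.66 total_interest=$66.66
After 5 (withdraw($200)): balance=$366.66 total_interest=$66.66
After 6 (deposit($500)): balance=$866.66 total_interest=$66.66
After 7 (month_end (apply 1% monthly interest)): balance=$875.32 total_interest=$75.32
After 8 (month_end (apply 1% monthly interest)): balance=$884.07 total_interest=$84.07
After 9 (withdraw($300)): balance=$584.07 total_interest=$84.07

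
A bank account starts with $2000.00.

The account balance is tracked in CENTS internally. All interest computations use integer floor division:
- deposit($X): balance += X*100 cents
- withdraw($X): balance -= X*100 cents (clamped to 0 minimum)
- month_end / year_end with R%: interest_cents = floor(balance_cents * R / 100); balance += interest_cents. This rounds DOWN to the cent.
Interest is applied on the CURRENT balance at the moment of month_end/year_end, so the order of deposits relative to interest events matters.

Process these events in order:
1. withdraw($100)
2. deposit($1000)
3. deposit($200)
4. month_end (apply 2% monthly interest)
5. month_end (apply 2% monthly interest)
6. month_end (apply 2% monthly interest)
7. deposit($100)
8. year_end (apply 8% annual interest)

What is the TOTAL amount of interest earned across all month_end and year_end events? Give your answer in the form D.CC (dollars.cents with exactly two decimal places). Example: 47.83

Answer: 460.91

Derivation:
After 1 (withdraw($100)): balance=$1900.00 total_interest=$0.00
After 2 (deposit($1000)): balance=$2900.00 total_interest=$0.00
After 3 (deposit($200)): balance=$3100.00 total_interest=$0.00
After 4 (month_end (apply 2% monthly interest)): balance=$3162.00 total_interest=$62.00
After 5 (month_end (apply 2% monthly interest)): balance=$3225.24 total_interest=$125.24
After 6 (month_end (apply 2% monthly interest)): balance=$3289.74 total_interest=$189.74
After 7 (deposit($100)): balance=$3389.74 total_interest=$189.74
After 8 (year_end (apply 8% annual interest)): balance=$3660.91 total_interest=$460.91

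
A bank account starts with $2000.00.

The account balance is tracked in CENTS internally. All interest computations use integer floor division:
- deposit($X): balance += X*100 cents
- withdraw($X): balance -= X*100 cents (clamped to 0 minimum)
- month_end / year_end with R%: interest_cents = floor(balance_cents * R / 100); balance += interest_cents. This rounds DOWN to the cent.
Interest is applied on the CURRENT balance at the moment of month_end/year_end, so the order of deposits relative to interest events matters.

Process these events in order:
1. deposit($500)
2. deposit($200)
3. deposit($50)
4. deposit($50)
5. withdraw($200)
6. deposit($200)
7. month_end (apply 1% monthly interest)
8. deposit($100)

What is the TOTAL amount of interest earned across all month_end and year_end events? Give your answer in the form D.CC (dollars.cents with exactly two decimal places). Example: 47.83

After 1 (deposit($500)): balance=$2500.00 total_interest=$0.00
After 2 (deposit($200)): balance=$2700.00 total_interest=$0.00
After 3 (deposit($50)): balance=$2750.00 total_interest=$0.00
After 4 (deposit($50)): balance=$2800.00 total_interest=$0.00
After 5 (withdraw($200)): balance=$2600.00 total_interest=$0.00
After 6 (deposit($200)): balance=$2800.00 total_interest=$0.00
After 7 (month_end (apply 1% monthly interest)): balance=$2828.00 total_interest=$28.00
After 8 (deposit($100)): balance=$2928.00 total_interest=$28.00

Answer: 28.00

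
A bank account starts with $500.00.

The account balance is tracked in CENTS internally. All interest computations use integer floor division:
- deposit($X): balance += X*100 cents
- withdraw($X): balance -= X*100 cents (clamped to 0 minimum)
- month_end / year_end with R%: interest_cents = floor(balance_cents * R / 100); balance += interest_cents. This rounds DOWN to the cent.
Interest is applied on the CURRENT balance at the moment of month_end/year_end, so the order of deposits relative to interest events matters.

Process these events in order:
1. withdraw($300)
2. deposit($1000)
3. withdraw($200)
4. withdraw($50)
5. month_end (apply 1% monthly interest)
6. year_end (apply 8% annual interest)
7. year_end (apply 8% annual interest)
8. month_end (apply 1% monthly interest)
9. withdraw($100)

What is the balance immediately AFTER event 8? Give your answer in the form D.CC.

Answer: 1130.35

Derivation:
After 1 (withdraw($300)): balance=$200.00 total_interest=$0.00
After 2 (deposit($1000)): balance=$1200.00 total_interest=$0.00
After 3 (withdraw($200)): balance=$1000.00 total_interest=$0.00
After 4 (withdraw($50)): balance=$950.00 total_interest=$0.00
After 5 (month_end (apply 1% monthly interest)): balance=$959.50 total_interest=$9.50
After 6 (year_end (apply 8% annual interest)): balance=$1036.26 total_interest=$86.26
After 7 (year_end (apply 8% annual interest)): balance=$1119.16 total_interest=$169.16
After 8 (month_end (apply 1% monthly interest)): balance=$1130.35 total_interest=$180.35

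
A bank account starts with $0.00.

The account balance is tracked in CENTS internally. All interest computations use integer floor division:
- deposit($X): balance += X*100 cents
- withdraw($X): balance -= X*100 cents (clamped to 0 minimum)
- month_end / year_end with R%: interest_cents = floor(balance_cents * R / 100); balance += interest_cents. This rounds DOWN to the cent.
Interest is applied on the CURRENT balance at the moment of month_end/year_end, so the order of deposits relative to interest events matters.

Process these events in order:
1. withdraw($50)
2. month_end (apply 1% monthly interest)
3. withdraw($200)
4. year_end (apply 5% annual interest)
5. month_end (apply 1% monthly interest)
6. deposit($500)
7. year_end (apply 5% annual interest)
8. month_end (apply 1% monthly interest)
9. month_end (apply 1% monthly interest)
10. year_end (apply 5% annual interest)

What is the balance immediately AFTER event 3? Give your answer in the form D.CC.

Answer: 0.00

Derivation:
After 1 (withdraw($50)): balance=$0.00 total_interest=$0.00
After 2 (month_end (apply 1% monthly interest)): balance=$0.00 total_interest=$0.00
After 3 (withdraw($200)): balance=$0.00 total_interest=$0.00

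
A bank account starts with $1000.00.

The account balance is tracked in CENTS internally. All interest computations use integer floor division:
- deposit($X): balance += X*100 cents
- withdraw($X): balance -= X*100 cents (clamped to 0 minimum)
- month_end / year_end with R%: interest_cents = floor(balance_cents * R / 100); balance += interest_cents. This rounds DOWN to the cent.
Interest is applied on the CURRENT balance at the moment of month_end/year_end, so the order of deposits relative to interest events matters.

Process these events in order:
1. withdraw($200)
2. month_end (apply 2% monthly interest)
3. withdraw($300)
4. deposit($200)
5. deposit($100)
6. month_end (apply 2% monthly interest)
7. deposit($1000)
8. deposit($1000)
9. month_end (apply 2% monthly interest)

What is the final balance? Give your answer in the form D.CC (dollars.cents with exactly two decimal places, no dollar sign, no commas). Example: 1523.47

Answer: 2888.96

Derivation:
After 1 (withdraw($200)): balance=$800.00 total_interest=$0.00
After 2 (month_end (apply 2% monthly interest)): balance=$816.00 total_interest=$16.00
After 3 (withdraw($300)): balance=$516.00 total_interest=$16.00
After 4 (deposit($200)): balance=$716.00 total_interest=$16.00
After 5 (deposit($100)): balance=$816.00 total_interest=$16.00
After 6 (month_end (apply 2% monthly interest)): balance=$832.32 total_interest=$32.32
After 7 (deposit($1000)): balance=$1832.32 total_interest=$32.32
After 8 (deposit($1000)): balance=$2832.32 total_interest=$32.32
After 9 (month_end (apply 2% monthly interest)): balance=$2888.96 total_interest=$88.96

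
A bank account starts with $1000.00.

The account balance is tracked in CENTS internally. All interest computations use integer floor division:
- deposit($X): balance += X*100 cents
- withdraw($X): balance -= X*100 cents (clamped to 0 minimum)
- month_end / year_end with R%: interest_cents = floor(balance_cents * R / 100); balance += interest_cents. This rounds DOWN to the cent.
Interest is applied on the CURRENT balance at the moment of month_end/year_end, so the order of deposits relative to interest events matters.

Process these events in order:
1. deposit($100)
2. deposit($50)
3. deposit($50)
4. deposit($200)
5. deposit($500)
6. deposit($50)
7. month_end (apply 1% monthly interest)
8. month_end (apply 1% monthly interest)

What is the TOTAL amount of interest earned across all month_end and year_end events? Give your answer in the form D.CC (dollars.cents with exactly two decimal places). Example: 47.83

Answer: 39.19

Derivation:
After 1 (deposit($100)): balance=$1100.00 total_interest=$0.00
After 2 (deposit($50)): balance=$1150.00 total_interest=$0.00
After 3 (deposit($50)): balance=$1200.00 total_interest=$0.00
After 4 (deposit($200)): balance=$1400.00 total_interest=$0.00
After 5 (deposit($500)): balance=$1900.00 total_interest=$0.00
After 6 (deposit($50)): balance=$1950.00 total_interest=$0.00
After 7 (month_end (apply 1% monthly interest)): balance=$1969.50 total_interest=$19.50
After 8 (month_end (apply 1% monthly interest)): balance=$1989.19 total_interest=$39.19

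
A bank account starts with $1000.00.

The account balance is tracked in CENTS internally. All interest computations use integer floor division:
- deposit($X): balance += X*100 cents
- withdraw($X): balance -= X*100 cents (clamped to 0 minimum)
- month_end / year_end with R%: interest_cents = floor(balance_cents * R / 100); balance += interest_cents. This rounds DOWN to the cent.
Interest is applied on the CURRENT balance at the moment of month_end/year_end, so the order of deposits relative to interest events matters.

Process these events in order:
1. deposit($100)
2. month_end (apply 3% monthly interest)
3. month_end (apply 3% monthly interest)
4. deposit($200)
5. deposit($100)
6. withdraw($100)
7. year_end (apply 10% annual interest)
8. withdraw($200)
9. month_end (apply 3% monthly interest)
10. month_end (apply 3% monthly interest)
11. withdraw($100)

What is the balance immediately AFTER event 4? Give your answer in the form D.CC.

Answer: 1366.99

Derivation:
After 1 (deposit($100)): balance=$1100.00 total_interest=$0.00
After 2 (month_end (apply 3% monthly interest)): balance=$1133.00 total_interest=$33.00
After 3 (month_end (apply 3% monthly interest)): balance=$1166.99 total_interest=$66.99
After 4 (deposit($200)): balance=$1366.99 total_interest=$66.99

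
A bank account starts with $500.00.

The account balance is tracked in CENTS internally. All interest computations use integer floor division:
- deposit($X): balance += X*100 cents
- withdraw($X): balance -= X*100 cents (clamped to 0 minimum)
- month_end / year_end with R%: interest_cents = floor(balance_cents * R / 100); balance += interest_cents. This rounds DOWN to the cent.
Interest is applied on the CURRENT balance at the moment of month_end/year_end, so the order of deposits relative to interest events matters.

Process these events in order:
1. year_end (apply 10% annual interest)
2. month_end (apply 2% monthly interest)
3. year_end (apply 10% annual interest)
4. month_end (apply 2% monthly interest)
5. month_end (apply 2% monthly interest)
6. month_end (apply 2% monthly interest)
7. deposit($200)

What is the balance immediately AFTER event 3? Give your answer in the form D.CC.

Answer: 617.10

Derivation:
After 1 (year_end (apply 10% annual interest)): balance=$550.00 total_interest=$50.00
After 2 (month_end (apply 2% monthly interest)): balance=$561.00 total_interest=$61.00
After 3 (year_end (apply 10% annual interest)): balance=$617.10 total_interest=$117.10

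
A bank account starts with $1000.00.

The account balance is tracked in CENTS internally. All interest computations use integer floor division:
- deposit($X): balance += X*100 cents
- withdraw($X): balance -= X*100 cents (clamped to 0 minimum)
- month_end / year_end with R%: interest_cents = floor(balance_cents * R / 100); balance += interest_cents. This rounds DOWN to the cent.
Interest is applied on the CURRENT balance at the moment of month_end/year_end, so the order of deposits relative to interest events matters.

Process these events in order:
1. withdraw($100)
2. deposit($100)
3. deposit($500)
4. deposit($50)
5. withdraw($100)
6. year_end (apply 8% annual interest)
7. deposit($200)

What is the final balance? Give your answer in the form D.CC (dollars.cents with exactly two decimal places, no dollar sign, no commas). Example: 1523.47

Answer: 1766.00

Derivation:
After 1 (withdraw($100)): balance=$900.00 total_interest=$0.00
After 2 (deposit($100)): balance=$1000.00 total_interest=$0.00
After 3 (deposit($500)): balance=$1500.00 total_interest=$0.00
After 4 (deposit($50)): balance=$1550.00 total_interest=$0.00
After 5 (withdraw($100)): balance=$1450.00 total_interest=$0.00
After 6 (year_end (apply 8% annual interest)): balance=$1566.00 total_interest=$116.00
After 7 (deposit($200)): balance=$1766.00 total_interest=$116.00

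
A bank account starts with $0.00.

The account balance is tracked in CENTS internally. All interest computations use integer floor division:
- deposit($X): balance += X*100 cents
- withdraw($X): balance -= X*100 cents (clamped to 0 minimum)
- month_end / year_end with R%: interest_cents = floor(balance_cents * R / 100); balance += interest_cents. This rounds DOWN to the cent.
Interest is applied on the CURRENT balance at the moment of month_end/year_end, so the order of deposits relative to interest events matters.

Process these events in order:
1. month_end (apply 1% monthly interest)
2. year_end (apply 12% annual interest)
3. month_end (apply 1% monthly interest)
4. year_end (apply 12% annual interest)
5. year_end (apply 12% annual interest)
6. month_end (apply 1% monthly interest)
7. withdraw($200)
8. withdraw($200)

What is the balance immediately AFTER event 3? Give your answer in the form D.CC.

Answer: 0.00

Derivation:
After 1 (month_end (apply 1% monthly interest)): balance=$0.00 total_interest=$0.00
After 2 (year_end (apply 12% annual interest)): balance=$0.00 total_interest=$0.00
After 3 (month_end (apply 1% monthly interest)): balance=$0.00 total_interest=$0.00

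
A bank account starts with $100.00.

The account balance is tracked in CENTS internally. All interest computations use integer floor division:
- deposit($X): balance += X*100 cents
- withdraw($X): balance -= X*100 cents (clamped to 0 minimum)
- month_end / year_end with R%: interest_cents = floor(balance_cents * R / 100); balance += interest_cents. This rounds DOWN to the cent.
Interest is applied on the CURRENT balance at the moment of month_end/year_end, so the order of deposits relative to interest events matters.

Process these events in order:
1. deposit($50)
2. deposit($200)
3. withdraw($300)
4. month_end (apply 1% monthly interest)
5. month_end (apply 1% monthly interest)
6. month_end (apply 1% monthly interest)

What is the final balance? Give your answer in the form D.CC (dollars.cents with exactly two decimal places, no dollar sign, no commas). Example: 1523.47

Answer: 51.51

Derivation:
After 1 (deposit($50)): balance=$150.00 total_interest=$0.00
After 2 (deposit($200)): balance=$350.00 total_interest=$0.00
After 3 (withdraw($300)): balance=$50.00 total_interest=$0.00
After 4 (month_end (apply 1% monthly interest)): balance=$50.50 total_interest=$0.50
After 5 (month_end (apply 1% monthly interest)): balance=$51.00 total_interest=$1.00
After 6 (month_end (apply 1% monthly interest)): balance=$51.51 total_interest=$1.51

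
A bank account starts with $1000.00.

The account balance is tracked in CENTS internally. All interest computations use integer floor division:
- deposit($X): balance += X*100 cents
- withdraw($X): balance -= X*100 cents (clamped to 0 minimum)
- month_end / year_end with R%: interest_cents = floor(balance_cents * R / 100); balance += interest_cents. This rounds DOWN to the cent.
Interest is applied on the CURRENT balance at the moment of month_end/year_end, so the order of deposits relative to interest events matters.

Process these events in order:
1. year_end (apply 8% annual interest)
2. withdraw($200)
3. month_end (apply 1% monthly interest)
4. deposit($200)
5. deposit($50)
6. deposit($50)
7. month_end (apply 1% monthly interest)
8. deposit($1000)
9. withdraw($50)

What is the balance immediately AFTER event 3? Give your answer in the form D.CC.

Answer: 888.80

Derivation:
After 1 (year_end (apply 8% annual interest)): balance=$1080.00 total_interest=$80.00
After 2 (withdraw($200)): balance=$880.00 total_interest=$80.00
After 3 (month_end (apply 1% monthly interest)): balance=$888.80 total_interest=$88.80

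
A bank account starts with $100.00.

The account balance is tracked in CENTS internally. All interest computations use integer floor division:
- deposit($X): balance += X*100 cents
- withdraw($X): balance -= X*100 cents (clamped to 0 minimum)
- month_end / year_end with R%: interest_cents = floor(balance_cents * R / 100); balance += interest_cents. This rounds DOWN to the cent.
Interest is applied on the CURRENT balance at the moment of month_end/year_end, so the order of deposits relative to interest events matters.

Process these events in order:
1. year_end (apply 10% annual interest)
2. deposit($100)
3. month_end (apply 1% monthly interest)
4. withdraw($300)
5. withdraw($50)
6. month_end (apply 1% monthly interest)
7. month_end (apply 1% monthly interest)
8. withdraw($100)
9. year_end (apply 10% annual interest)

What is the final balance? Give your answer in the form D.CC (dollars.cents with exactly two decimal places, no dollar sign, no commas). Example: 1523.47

After 1 (year_end (apply 10% annual interest)): balance=$110.00 total_interest=$10.00
After 2 (deposit($100)): balance=$210.00 total_interest=$10.00
After 3 (month_end (apply 1% monthly interest)): balance=$212.10 total_interest=$12.10
After 4 (withdraw($300)): balance=$0.00 total_interest=$12.10
After 5 (withdraw($50)): balance=$0.00 total_interest=$12.10
After 6 (month_end (apply 1% monthly interest)): balance=$0.00 total_interest=$12.10
After 7 (month_end (apply 1% monthly interest)): balance=$0.00 total_interest=$12.10
After 8 (withdraw($100)): balance=$0.00 total_interest=$12.10
After 9 (year_end (apply 10% annual interest)): balance=$0.00 total_interest=$12.10

Answer: 0.00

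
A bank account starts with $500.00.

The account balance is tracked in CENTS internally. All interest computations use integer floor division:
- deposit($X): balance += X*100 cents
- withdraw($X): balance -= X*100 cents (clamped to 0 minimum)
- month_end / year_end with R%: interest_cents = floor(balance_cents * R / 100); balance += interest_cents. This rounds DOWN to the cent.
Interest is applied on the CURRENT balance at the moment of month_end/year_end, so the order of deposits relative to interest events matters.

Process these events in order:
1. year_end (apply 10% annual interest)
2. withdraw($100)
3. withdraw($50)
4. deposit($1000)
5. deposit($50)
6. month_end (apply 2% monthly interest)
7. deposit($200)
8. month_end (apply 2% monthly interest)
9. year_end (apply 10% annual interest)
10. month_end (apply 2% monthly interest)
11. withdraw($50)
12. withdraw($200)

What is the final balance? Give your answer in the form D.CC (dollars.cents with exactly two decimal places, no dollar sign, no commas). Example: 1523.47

Answer: 1671.50

Derivation:
After 1 (year_end (apply 10% annual interest)): balance=$550.00 total_interest=$50.00
After 2 (withdraw($100)): balance=$450.00 total_interest=$50.00
After 3 (withdraw($50)): balance=$400.00 total_interest=$50.00
After 4 (deposit($1000)): balance=$1400.00 total_interest=$50.00
After 5 (deposit($50)): balance=$1450.00 total_interest=$50.00
After 6 (month_end (apply 2% monthly interest)): balance=$1479.00 total_interest=$79.00
After 7 (deposit($200)): balance=$1679.00 total_interest=$79.00
After 8 (month_end (apply 2% monthly interest)): balance=$1712.58 total_interest=$112.58
After 9 (year_end (apply 10% annual interest)): balance=$1883.83 total_interest=$283.83
After 10 (month_end (apply 2% monthly interest)): balance=$1921.50 total_interest=$321.50
After 11 (withdraw($50)): balance=$1871.50 total_interest=$321.50
After 12 (withdraw($200)): balance=$1671.50 total_interest=$321.50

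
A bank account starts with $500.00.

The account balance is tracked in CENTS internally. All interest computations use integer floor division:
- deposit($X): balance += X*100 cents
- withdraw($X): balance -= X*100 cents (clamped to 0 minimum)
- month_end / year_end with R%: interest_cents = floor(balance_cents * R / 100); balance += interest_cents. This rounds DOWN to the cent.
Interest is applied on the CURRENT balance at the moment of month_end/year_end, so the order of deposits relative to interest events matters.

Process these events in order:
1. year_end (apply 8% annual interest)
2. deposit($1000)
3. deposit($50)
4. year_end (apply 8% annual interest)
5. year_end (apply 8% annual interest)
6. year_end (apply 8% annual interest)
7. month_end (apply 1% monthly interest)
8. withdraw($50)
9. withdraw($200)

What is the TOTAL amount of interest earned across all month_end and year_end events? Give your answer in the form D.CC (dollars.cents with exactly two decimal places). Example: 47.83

Answer: 472.95

Derivation:
After 1 (year_end (apply 8% annual interest)): balance=$540.00 total_interest=$40.00
After 2 (deposit($1000)): balance=$1540.00 total_interest=$40.00
After 3 (deposit($50)): balance=$1590.00 total_interest=$40.00
After 4 (year_end (apply 8% annual interest)): balance=$1717.20 total_interest=$167.20
After 5 (year_end (apply 8% annual interest)): balance=$1854.57 total_interest=$304.57
After 6 (year_end (apply 8% annual interest)): balance=$2002.93 total_interest=$452.93
After 7 (month_end (apply 1% monthly interest)): balance=$2022.95 total_interest=$472.95
After 8 (withdraw($50)): balance=$1972.95 total_interest=$472.95
After 9 (withdraw($200)): balance=$1772.95 total_interest=$472.95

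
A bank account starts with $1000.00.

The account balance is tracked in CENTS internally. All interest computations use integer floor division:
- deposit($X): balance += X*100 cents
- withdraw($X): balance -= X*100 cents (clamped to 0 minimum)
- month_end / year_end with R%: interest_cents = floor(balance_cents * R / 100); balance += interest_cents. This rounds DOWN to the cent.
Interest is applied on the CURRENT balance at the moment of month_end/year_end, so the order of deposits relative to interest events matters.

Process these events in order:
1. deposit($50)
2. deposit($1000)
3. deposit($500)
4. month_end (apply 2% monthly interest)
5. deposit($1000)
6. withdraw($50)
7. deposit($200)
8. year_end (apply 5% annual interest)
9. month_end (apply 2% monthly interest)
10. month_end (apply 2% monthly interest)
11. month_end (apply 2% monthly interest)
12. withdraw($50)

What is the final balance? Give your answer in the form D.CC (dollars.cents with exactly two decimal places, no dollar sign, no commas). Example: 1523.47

After 1 (deposit($50)): balance=$1050.00 total_interest=$0.00
After 2 (deposit($1000)): balance=$2050.00 total_interest=$0.00
After 3 (deposit($500)): balance=$2550.00 total_interest=$0.00
After 4 (month_end (apply 2% monthly interest)): balance=$2601.00 total_interest=$51.00
After 5 (deposit($1000)): balance=$3601.00 total_interest=$51.00
After 6 (withdraw($50)): balance=$3551.00 total_interest=$51.00
After 7 (deposit($200)): balance=$3751.00 total_interest=$51.00
After 8 (year_end (apply 5% annual interest)): balance=$3938.55 total_interest=$238.55
After 9 (month_end (apply 2% monthly interest)): balance=$4017.32 total_interest=$317.32
After 10 (month_end (apply 2% monthly interest)): balance=$4097.66 total_interest=$397.66
After 11 (month_end (apply 2% monthly interest)): balance=$4179.61 total_interest=$479.61
After 12 (withdraw($50)): balance=$4129.61 total_interest=$479.61

Answer: 4129.61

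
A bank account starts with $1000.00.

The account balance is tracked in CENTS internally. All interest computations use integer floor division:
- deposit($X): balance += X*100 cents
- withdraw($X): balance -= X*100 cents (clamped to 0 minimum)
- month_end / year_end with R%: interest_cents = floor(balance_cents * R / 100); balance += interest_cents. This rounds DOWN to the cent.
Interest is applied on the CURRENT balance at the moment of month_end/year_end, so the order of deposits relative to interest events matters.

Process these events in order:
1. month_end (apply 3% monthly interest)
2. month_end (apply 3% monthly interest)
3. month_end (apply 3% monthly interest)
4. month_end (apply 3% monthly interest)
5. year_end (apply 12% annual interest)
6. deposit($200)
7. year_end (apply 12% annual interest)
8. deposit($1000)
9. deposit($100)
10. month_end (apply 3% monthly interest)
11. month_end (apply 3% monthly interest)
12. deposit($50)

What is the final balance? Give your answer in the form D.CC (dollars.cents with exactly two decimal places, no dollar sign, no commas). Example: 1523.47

After 1 (month_end (apply 3% monthly interest)): balance=$1030.00 total_interest=$30.00
After 2 (month_end (apply 3% monthly interest)): balance=$1060.90 total_interest=$60.90
After 3 (month_end (apply 3% monthly interest)): balance=$1092.72 total_interest=$92.72
After 4 (month_end (apply 3% monthly interest)): balance=$1125.50 total_interest=$125.50
After 5 (year_end (apply 12% annual interest)): balance=$1260.56 total_interest=$260.56
After 6 (deposit($200)): balance=$1460.56 total_interest=$260.56
After 7 (year_end (apply 12% annual interest)): balance=$1635.82 total_interest=$435.82
After 8 (deposit($1000)): balance=$2635.82 total_interest=$435.82
After 9 (deposit($100)): balance=$2735.82 total_interest=$435.82
After 10 (month_end (apply 3% monthly interest)): balance=$2817.89 total_interest=$517.89
After 11 (month_end (apply 3% monthly interest)): balance=$2902.42 total_interest=$602.42
After 12 (deposit($50)): balance=$2952.42 total_interest=$602.42

Answer: 2952.42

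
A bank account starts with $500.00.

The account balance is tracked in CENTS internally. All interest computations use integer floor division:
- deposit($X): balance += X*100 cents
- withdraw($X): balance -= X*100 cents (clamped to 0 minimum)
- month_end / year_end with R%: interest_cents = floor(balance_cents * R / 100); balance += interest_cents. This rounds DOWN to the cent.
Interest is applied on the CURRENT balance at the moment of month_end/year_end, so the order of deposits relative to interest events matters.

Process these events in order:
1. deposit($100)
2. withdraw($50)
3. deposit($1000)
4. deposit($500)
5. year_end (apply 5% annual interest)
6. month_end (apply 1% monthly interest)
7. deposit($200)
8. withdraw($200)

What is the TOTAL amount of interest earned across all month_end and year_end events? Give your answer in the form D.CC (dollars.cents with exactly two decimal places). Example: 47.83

Answer: 124.02

Derivation:
After 1 (deposit($100)): balance=$600.00 total_interest=$0.00
After 2 (withdraw($50)): balance=$550.00 total_interest=$0.00
After 3 (deposit($1000)): balance=$1550.00 total_interest=$0.00
After 4 (deposit($500)): balance=$2050.00 total_interest=$0.00
After 5 (year_end (apply 5% annual interest)): balance=$2152.50 total_interest=$102.50
After 6 (month_end (apply 1% monthly interest)): balance=$2174.02 total_interest=$124.02
After 7 (deposit($200)): balance=$2374.02 total_interest=$124.02
After 8 (withdraw($200)): balance=$2174.02 total_interest=$124.02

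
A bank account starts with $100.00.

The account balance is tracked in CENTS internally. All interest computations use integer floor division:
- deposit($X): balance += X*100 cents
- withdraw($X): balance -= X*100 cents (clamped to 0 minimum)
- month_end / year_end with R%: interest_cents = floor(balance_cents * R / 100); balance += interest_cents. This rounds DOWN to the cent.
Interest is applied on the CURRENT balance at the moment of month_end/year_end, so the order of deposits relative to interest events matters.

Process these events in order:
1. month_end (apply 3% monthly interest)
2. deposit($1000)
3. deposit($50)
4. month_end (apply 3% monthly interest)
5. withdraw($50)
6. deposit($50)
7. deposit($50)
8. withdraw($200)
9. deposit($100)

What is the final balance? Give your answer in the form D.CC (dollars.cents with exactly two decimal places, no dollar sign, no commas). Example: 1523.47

After 1 (month_end (apply 3% monthly interest)): balance=$103.00 total_interest=$3.00
After 2 (deposit($1000)): balance=$1103.00 total_interest=$3.00
After 3 (deposit($50)): balance=$1153.00 total_interest=$3.00
After 4 (month_end (apply 3% monthly interest)): balance=$1187.59 total_interest=$37.59
After 5 (withdraw($50)): balance=$1137.59 total_interest=$37.59
After 6 (deposit($50)): balance=$1187.59 total_interest=$37.59
After 7 (deposit($50)): balance=$1237.59 total_interest=$37.59
After 8 (withdraw($200)): balance=$1037.59 total_interest=$37.59
After 9 (deposit($100)): balance=$1137.59 total_interest=$37.59

Answer: 1137.59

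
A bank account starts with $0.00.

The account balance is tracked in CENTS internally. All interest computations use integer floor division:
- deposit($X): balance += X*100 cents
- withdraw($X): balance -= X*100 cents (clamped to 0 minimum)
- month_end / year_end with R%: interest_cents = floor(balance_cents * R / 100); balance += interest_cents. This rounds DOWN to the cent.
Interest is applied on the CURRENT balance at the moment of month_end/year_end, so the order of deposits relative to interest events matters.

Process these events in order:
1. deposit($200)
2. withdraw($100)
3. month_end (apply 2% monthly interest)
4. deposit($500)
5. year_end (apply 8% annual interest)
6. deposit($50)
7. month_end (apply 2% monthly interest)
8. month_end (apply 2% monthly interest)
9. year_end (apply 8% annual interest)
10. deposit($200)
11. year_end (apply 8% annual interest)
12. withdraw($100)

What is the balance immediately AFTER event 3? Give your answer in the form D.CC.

After 1 (deposit($200)): balance=$200.00 total_interest=$0.00
After 2 (withdraw($100)): balance=$100.00 total_interest=$0.00
After 3 (month_end (apply 2% monthly interest)): balance=$102.00 total_interest=$2.00

Answer: 102.00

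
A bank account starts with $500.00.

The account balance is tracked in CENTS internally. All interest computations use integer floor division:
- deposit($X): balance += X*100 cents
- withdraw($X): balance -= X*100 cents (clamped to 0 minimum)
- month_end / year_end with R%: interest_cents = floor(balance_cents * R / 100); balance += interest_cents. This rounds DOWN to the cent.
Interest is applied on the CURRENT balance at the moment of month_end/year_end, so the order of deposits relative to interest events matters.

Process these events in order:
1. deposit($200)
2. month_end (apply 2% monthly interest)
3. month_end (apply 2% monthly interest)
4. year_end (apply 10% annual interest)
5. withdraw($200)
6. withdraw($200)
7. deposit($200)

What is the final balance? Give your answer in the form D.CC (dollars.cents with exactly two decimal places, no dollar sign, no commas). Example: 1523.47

After 1 (deposit($200)): balance=$700.00 total_interest=$0.00
After 2 (month_end (apply 2% monthly interest)): balance=$714.00 total_interest=$14.00
After 3 (month_end (apply 2% monthly interest)): balance=$728.28 total_interest=$28.28
After 4 (year_end (apply 10% annual interest)): balance=$801.10 total_interest=$101.10
After 5 (withdraw($200)): balance=$601.10 total_interest=$101.10
After 6 (withdraw($200)): balance=$401.10 total_interest=$101.10
After 7 (deposit($200)): balance=$601.10 total_interest=$101.10

Answer: 601.10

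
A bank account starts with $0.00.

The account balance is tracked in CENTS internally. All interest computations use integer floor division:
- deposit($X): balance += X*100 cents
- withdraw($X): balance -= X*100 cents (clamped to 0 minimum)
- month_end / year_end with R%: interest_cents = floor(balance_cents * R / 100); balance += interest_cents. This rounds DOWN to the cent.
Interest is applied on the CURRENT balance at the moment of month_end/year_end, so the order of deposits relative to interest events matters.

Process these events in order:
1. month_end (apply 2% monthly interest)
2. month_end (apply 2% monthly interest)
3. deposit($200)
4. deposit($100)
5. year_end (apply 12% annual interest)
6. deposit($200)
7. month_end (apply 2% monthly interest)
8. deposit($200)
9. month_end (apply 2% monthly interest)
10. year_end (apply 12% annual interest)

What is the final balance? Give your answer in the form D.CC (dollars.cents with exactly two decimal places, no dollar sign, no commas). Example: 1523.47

After 1 (month_end (apply 2% monthly interest)): balance=$0.00 total_interest=$0.00
After 2 (month_end (apply 2% monthly interest)): balance=$0.00 total_interest=$0.00
After 3 (deposit($200)): balance=$200.00 total_interest=$0.00
After 4 (deposit($100)): balance=$300.00 total_interest=$0.00
After 5 (year_end (apply 12% annual interest)): balance=$336.00 total_interest=$36.00
After 6 (deposit($200)): balance=$536.00 total_interest=$36.00
After 7 (month_end (apply 2% monthly interest)): balance=$546.72 total_interest=$46.72
After 8 (deposit($200)): balance=$746.72 total_interest=$46.72
After 9 (month_end (apply 2% monthly interest)): balance=$761.65 total_interest=$61.65
After 10 (year_end (apply 12% annual interest)): balance=$853.04 total_interest=$153.04

Answer: 853.04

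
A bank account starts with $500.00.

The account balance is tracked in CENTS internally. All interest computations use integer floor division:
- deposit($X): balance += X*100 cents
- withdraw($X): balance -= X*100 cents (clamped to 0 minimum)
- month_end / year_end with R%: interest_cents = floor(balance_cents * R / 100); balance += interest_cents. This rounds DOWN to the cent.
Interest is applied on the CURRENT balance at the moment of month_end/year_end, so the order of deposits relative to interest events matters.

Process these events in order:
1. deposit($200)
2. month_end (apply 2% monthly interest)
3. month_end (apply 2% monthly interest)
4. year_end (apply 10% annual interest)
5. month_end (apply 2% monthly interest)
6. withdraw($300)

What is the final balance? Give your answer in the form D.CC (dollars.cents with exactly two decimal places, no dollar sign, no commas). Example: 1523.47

Answer: 517.12

Derivation:
After 1 (deposit($200)): balance=$700.00 total_interest=$0.00
After 2 (month_end (apply 2% monthly interest)): balance=$714.00 total_interest=$14.00
After 3 (month_end (apply 2% monthly interest)): balance=$728.28 total_interest=$28.28
After 4 (year_end (apply 10% annual interest)): balance=$801.10 total_interest=$101.10
After 5 (month_end (apply 2% monthly interest)): balance=$817.12 total_interest=$117.12
After 6 (withdraw($300)): balance=$517.12 total_interest=$117.12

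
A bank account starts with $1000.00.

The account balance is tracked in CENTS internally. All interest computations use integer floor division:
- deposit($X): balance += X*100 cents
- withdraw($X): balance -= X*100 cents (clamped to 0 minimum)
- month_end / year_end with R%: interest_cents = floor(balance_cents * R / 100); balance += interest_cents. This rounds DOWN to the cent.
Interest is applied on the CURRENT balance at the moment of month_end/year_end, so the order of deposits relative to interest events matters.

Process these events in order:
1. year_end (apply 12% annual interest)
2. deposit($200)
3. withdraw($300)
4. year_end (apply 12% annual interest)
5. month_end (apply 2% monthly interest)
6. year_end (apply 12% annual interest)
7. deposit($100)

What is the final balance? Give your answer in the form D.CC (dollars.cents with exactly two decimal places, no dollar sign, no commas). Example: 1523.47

Answer: 1405.06

Derivation:
After 1 (year_end (apply 12% annual interest)): balance=$1120.00 total_interest=$120.00
After 2 (deposit($200)): balance=$1320.00 total_interest=$120.00
After 3 (withdraw($300)): balance=$1020.00 total_interest=$120.00
After 4 (year_end (apply 12% annual interest)): balance=$1142.40 total_interest=$242.40
After 5 (month_end (apply 2% monthly interest)): balance=$1165.24 total_interest=$265.24
After 6 (year_end (apply 12% annual interest)): balance=$1305.06 total_interest=$405.06
After 7 (deposit($100)): balance=$1405.06 total_interest=$405.06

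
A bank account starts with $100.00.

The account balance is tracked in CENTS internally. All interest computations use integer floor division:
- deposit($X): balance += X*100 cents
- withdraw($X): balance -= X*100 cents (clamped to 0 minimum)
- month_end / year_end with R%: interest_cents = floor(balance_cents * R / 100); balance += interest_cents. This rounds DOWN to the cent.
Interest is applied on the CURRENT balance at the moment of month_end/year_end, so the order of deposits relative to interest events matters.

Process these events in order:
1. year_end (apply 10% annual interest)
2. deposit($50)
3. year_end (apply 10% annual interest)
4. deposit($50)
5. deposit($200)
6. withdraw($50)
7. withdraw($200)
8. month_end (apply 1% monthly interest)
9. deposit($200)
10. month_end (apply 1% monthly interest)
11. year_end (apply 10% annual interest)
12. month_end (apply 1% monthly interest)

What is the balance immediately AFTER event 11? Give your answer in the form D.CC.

Answer: 419.68

Derivation:
After 1 (year_end (apply 10% annual interest)): balance=$110.00 total_interest=$10.00
After 2 (deposit($50)): balance=$160.00 total_interest=$10.00
After 3 (year_end (apply 10% annual interest)): balance=$176.00 total_interest=$26.00
After 4 (deposit($50)): balance=$226.00 total_interest=$26.00
After 5 (deposit($200)): balance=$426.00 total_interest=$26.00
After 6 (withdraw($50)): balance=$376.00 total_interest=$26.00
After 7 (withdraw($200)): balance=$176.00 total_interest=$26.00
After 8 (month_end (apply 1% monthly interest)): balance=$177.76 total_interest=$27.76
After 9 (deposit($200)): balance=$377.76 total_interest=$27.76
After 10 (month_end (apply 1% monthly interest)): balance=$381.53 total_interest=$31.53
After 11 (year_end (apply 10% annual interest)): balance=$419.68 total_interest=$69.68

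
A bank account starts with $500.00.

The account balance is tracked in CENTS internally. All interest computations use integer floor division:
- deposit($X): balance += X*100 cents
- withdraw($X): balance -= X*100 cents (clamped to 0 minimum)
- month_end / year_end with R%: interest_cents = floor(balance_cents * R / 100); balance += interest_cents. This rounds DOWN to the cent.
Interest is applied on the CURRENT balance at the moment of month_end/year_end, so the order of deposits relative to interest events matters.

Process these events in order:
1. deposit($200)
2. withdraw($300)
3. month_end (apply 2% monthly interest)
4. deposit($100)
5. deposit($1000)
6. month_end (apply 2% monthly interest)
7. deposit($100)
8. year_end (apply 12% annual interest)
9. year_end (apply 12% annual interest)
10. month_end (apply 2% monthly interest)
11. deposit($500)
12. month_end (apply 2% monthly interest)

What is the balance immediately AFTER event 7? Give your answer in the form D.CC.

Answer: 1638.16

Derivation:
After 1 (deposit($200)): balance=$700.00 total_interest=$0.00
After 2 (withdraw($300)): balance=$400.00 total_interest=$0.00
After 3 (month_end (apply 2% monthly interest)): balance=$408.00 total_interest=$8.00
After 4 (deposit($100)): balance=$508.00 total_interest=$8.00
After 5 (deposit($1000)): balance=$1508.00 total_interest=$8.00
After 6 (month_end (apply 2% monthly interest)): balance=$1538.16 total_interest=$38.16
After 7 (deposit($100)): balance=$1638.16 total_interest=$38.16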